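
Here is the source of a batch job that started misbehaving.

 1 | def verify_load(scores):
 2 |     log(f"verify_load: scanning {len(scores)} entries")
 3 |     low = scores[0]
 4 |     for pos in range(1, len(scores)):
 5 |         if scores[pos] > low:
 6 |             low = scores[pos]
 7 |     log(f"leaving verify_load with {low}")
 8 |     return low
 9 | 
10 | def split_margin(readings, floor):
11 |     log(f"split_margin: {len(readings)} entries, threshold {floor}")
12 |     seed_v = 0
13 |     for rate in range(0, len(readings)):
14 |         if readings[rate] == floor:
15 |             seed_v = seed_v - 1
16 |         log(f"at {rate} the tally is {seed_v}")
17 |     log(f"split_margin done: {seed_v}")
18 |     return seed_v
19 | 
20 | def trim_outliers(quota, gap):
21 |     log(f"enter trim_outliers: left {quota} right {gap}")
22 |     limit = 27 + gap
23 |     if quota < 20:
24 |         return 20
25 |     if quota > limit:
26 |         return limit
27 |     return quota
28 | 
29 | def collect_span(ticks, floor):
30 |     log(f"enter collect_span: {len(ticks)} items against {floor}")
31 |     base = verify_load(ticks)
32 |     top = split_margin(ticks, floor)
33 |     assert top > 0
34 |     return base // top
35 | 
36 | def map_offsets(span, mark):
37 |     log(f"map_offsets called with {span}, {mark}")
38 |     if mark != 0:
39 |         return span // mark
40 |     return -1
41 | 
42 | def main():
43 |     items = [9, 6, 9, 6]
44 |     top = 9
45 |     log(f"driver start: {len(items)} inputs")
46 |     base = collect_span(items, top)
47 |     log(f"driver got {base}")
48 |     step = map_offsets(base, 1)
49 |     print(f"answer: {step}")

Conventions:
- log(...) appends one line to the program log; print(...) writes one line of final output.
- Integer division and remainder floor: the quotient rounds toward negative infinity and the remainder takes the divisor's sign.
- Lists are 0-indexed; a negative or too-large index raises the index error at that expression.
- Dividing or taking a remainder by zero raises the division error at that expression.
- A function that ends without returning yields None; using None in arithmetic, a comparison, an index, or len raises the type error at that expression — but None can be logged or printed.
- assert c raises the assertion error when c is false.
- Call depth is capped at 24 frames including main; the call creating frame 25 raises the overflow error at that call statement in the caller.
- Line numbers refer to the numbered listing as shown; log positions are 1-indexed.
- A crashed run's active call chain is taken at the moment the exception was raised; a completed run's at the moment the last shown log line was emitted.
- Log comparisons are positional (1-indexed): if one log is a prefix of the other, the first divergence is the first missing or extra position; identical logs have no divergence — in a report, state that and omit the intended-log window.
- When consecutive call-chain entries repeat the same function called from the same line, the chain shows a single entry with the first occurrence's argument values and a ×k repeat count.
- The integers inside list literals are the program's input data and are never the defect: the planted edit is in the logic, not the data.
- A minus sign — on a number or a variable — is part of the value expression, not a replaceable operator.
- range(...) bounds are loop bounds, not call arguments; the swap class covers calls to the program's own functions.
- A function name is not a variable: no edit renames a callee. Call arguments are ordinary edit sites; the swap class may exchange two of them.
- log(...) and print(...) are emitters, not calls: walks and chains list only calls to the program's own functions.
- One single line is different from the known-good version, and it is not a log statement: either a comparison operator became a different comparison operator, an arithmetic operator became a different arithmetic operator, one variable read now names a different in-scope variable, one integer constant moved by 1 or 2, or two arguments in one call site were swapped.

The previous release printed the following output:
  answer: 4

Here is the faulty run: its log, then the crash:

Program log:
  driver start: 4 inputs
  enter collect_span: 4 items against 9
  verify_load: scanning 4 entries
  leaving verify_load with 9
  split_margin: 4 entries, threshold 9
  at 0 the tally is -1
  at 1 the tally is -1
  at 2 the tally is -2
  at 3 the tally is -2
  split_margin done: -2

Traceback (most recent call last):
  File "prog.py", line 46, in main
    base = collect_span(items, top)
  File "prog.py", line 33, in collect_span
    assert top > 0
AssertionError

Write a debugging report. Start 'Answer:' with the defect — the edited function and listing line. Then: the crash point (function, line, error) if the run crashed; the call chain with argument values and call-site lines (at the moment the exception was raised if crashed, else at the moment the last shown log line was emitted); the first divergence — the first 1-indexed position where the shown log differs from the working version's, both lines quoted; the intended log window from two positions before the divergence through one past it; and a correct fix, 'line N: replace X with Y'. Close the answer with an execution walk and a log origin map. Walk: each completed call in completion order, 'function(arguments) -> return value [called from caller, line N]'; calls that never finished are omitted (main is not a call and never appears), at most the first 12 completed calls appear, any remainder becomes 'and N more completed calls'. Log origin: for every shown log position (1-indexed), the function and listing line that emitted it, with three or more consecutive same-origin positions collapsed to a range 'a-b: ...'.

Answer: the defect is in split_margin at line 15.
Key fact: At log position 6 the runs split — shown 'at 0 the tally is -1', but the working version logs 'at 0 the tally is 1'.
Crash: collect_span, line 33, AssertionError.
Call chain: main -> collect_span([9, 6, 9, 6], 9) (called at line 46).
First divergence: at position 6 the run shows 'at 0 the tally is -1' where the working version logs 'at 0 the tally is 1'.
Intended log window:
  4: leaving verify_load with 9
  5: split_margin: 4 entries, threshold 9
  6: at 0 the tally is 1
  7: at 1 the tally is 1
Execution walk:
  verify_load([9, 6, 9, 6]) -> 9  [called from collect_span, line 31]
  split_margin([9, 6, 9, 6], 9) -> -2  [called from collect_span, line 32]
Log line origins:
  1: logged in main at line 45
  2: logged in collect_span at line 30
  3: logged in verify_load at line 2
  4: logged in verify_load at line 7
  5: logged in split_margin at line 11
  6-9: logged in split_margin at line 16
  10: logged in split_margin at line 17
A correct fix: line 15: replace `-` with `+`.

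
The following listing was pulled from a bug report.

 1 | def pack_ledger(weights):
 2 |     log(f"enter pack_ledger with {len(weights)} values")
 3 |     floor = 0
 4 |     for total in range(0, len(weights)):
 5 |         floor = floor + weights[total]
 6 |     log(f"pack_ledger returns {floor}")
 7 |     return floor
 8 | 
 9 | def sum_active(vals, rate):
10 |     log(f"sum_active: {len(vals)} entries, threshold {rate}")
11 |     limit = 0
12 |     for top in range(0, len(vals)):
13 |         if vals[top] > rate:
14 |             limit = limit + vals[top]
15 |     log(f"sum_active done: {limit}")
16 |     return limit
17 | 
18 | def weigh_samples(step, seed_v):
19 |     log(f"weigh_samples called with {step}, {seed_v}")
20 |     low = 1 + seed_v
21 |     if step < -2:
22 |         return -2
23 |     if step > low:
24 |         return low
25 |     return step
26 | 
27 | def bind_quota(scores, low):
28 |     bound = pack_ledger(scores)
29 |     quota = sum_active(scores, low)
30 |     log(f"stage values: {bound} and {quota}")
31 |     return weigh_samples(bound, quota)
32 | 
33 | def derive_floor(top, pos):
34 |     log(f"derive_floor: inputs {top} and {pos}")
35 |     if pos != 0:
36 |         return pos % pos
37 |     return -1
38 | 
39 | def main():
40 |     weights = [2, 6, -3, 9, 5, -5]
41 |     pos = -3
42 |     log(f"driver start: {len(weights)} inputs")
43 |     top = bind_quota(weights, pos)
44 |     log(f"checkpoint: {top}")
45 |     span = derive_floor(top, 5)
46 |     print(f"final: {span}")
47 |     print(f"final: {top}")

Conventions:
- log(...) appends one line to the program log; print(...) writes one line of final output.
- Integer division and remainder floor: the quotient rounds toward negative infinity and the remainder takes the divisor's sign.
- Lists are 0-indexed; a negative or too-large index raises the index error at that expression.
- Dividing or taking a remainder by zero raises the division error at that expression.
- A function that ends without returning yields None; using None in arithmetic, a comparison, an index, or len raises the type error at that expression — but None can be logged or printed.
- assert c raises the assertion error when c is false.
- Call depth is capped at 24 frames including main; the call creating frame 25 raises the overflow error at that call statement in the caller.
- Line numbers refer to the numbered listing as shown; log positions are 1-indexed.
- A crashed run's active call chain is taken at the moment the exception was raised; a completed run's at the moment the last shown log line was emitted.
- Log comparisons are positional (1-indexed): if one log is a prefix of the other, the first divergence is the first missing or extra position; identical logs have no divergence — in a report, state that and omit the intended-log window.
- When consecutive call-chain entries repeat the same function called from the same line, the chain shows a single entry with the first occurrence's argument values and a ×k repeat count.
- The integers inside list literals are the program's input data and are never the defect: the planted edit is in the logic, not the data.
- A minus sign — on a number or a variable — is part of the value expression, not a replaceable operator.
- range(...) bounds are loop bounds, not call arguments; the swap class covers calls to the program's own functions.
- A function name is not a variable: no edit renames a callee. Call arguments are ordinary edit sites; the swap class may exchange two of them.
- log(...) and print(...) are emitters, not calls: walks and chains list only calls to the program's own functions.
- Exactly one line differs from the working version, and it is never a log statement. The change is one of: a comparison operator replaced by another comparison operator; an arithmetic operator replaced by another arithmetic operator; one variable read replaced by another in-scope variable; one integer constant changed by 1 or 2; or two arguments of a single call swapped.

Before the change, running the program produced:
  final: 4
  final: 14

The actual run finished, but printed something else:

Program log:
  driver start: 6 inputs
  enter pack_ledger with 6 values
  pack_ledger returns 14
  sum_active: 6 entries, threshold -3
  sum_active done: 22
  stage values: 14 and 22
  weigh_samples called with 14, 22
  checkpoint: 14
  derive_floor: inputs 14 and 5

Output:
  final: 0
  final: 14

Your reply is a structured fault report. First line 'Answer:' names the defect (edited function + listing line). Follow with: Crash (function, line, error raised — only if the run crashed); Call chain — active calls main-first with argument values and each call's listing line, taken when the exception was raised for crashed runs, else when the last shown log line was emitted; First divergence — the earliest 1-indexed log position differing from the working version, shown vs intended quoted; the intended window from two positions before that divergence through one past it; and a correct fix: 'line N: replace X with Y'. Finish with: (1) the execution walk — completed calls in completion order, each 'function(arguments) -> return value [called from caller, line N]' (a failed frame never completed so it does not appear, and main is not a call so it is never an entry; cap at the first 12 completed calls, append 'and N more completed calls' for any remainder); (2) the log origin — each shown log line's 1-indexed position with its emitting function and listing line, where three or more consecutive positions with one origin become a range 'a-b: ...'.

Answer: the defect is in derive_floor at line 36.
Key observation: No log line changed; the fault shows up purely in the output.
Call chain: main -> derive_floor(14, 5) (called at line 45).
First divergence: none — the logs agree in full.
Execution walk:
  pack_ledger([2, 6, -3, 9, 5, -5]) -> 14  [called from bind_quota, line 28]
  sum_active([2, 6, -3, 9, 5, -5], -3) -> 22  [called from bind_quota, line 29]
  weigh_samples(14, 22) -> 14  [called from bind_quota, line 31]
  bind_quota([2, 6, -3, 9, 5, -5], -3) -> 14  [called from main, line 43]
  derive_floor(14, 5) -> 0  [called from main, line 45]
Log origin:
  1: from main, line 42
  2: from pack_ledger, line 2
  3: from pack_ledger, line 6
  4: from sum_active, line 10
  5: from sum_active, line 15
  6: from bind_quota, line 30
  7: from weigh_samples, line 19
  8: from main, line 44
  9: from derive_floor, line 34
A correct fix: line 36: replace `pos % pos` with `top % pos`.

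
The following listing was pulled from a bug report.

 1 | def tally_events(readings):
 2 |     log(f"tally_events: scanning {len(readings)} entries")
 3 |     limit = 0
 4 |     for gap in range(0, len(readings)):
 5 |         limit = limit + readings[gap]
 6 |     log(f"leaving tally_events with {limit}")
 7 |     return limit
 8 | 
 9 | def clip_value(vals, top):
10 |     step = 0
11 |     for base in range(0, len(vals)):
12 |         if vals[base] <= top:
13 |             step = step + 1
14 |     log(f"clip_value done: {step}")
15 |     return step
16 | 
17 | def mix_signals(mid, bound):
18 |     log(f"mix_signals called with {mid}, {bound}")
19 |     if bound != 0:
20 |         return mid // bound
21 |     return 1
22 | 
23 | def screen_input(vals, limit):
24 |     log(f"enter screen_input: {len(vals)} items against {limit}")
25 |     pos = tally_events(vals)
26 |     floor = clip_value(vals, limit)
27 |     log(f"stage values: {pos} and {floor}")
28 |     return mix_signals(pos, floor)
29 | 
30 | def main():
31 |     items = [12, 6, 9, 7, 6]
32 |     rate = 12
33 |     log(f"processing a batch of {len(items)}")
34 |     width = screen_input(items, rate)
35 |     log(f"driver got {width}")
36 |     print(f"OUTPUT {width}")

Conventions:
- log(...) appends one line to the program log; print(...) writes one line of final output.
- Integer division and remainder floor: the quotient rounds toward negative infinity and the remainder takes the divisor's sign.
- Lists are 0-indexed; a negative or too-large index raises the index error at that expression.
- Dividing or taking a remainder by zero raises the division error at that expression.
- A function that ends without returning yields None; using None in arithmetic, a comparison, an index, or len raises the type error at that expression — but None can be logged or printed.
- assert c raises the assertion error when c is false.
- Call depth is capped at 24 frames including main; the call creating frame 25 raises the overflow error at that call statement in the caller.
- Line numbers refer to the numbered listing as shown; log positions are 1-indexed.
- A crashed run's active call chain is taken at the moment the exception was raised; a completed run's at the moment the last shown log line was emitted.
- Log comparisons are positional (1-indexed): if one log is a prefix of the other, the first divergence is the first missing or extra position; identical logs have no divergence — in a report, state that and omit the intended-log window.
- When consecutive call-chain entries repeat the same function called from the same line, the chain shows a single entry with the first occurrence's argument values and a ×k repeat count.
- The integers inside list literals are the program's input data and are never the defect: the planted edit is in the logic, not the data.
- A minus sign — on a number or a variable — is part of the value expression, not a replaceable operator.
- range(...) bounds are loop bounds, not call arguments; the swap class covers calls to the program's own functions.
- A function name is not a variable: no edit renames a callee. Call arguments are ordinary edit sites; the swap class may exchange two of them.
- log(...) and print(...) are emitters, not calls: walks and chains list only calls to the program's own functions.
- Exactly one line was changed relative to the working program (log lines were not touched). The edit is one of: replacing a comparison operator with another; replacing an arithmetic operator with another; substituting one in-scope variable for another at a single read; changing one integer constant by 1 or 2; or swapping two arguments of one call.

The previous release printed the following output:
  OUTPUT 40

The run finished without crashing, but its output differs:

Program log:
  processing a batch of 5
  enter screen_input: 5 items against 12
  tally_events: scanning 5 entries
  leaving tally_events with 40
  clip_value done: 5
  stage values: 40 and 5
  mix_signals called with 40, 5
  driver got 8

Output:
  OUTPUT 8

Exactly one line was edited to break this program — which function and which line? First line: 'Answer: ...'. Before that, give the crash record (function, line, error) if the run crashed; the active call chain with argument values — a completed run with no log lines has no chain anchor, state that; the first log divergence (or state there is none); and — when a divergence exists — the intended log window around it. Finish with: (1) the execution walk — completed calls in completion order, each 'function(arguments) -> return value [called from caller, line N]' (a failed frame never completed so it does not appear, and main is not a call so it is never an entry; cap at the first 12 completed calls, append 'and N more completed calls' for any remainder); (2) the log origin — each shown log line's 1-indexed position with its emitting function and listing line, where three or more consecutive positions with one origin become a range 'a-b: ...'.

Answer: the defect is in clip_value at line 12.
The tell: Log line 5 is where behavior first shows: 'clip_value done: 5' appears instead of 'clip_value done: 1'.
Call chain: main.
First divergence: position 5 — shown 'clip_value done: 5', intended 'clip_value done: 1'.
Intended log window:
  3: tally_events: scanning 5 entries
  4: leaving tally_events with 40
  5: clip_value done: 1
  6: stage values: 40 and 1
Execution walk:
  tally_events([12, 6, 9, 7, 6]) -> 40  [called from screen_input, line 25]
  clip_value([12, 6, 9, 7, 6], 12) -> 5  [called from screen_input, line 26]
  mix_signals(40, 5) -> 8  [called from screen_input, line 28]
  screen_input([12, 6, 9, 7, 6], 12) -> 8  [called from main, line 34]
Log origins:
  1 — main, line 33
  2 — screen_input, line 24
  3 — tally_events, line 2
  4 — tally_events, line 6
  5 — clip_value, line 14
  6 — screen_input, line 27
  7 — mix_signals, line 18
  8 — main, line 35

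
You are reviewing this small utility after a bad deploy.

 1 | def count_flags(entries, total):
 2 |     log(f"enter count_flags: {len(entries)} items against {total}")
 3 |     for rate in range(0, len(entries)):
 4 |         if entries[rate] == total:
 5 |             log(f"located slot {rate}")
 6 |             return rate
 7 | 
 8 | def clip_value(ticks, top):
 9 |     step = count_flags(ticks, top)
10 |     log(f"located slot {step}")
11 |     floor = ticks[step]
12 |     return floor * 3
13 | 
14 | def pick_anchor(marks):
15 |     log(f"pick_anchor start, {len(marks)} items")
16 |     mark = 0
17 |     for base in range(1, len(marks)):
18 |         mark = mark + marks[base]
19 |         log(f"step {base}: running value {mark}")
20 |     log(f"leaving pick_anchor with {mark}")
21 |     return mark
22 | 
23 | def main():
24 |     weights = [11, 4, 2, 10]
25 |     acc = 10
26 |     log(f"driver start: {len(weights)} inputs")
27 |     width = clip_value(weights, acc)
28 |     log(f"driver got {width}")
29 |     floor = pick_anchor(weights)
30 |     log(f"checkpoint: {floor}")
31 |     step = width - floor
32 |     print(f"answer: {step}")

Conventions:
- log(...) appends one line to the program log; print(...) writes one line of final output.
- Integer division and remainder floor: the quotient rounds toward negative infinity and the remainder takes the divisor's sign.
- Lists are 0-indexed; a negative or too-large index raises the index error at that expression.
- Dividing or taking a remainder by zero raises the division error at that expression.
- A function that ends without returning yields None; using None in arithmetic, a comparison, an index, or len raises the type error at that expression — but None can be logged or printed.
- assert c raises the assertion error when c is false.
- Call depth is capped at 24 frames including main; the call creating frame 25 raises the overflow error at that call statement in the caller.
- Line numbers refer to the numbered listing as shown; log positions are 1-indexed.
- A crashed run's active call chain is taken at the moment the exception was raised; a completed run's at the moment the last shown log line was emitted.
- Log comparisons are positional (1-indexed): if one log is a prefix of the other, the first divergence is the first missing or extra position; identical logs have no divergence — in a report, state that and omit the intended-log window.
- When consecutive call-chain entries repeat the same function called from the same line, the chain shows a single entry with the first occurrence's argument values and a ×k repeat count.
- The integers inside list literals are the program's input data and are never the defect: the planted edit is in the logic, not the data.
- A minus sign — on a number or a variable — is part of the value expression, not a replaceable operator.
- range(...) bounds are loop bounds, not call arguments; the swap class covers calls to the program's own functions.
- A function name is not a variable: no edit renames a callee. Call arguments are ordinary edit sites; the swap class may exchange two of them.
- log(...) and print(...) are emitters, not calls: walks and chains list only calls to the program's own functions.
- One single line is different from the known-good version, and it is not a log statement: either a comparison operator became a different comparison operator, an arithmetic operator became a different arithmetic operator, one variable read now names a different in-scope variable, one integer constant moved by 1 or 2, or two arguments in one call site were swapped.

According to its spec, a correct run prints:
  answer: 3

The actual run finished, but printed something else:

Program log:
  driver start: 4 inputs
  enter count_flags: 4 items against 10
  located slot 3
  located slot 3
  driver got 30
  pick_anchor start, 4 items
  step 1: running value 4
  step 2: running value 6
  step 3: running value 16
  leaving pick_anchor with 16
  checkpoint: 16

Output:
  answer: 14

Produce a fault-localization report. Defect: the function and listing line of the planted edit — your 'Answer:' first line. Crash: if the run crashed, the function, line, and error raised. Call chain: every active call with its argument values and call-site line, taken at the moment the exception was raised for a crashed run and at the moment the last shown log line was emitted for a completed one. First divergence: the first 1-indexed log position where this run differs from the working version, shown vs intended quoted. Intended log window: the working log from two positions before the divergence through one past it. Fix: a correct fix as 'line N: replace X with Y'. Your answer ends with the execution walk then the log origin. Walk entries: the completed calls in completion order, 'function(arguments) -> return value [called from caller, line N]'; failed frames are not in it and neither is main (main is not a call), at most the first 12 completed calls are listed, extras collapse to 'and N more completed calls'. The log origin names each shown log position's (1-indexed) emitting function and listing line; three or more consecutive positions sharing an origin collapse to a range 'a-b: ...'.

Answer: the defect is in pick_anchor at line 17.
Key fact: At log position 7 the runs split — shown 'step 1: running value 4', but the working version logs 'step 0: running value 11'.
Call chain: main.
First divergence: position 7 — the shown line 'step 1: running value 4' should read 'step 0: running value 11'.
Intended log window:
  5: driver got 30
  6: pick_anchor start, 4 items
  7: step 0: running value 11
  8: step 1: running value 15
Execution walk:
  count_flags([11, 4, 2, 10], 10) -> 3  [called from clip_value, line 9]
  clip_value([11, 4, 2, 10], 10) -> 30  [called from main, line 27]
  pick_anchor([11, 4, 2, 10]) -> 16  [called from main, line 29]
Log origins:
  1 — main, line 26
  2 — count_flags, line 2
  3 — count_flags, line 5
  4 — clip_value, line 10
  5 — main, line 28
  6 — pick_anchor, line 15
  7-9 — pick_anchor, line 19
  10 — pick_anchor, line 20
  11 — main, line 30
A correct fix: line 17: replace `1` with `0`.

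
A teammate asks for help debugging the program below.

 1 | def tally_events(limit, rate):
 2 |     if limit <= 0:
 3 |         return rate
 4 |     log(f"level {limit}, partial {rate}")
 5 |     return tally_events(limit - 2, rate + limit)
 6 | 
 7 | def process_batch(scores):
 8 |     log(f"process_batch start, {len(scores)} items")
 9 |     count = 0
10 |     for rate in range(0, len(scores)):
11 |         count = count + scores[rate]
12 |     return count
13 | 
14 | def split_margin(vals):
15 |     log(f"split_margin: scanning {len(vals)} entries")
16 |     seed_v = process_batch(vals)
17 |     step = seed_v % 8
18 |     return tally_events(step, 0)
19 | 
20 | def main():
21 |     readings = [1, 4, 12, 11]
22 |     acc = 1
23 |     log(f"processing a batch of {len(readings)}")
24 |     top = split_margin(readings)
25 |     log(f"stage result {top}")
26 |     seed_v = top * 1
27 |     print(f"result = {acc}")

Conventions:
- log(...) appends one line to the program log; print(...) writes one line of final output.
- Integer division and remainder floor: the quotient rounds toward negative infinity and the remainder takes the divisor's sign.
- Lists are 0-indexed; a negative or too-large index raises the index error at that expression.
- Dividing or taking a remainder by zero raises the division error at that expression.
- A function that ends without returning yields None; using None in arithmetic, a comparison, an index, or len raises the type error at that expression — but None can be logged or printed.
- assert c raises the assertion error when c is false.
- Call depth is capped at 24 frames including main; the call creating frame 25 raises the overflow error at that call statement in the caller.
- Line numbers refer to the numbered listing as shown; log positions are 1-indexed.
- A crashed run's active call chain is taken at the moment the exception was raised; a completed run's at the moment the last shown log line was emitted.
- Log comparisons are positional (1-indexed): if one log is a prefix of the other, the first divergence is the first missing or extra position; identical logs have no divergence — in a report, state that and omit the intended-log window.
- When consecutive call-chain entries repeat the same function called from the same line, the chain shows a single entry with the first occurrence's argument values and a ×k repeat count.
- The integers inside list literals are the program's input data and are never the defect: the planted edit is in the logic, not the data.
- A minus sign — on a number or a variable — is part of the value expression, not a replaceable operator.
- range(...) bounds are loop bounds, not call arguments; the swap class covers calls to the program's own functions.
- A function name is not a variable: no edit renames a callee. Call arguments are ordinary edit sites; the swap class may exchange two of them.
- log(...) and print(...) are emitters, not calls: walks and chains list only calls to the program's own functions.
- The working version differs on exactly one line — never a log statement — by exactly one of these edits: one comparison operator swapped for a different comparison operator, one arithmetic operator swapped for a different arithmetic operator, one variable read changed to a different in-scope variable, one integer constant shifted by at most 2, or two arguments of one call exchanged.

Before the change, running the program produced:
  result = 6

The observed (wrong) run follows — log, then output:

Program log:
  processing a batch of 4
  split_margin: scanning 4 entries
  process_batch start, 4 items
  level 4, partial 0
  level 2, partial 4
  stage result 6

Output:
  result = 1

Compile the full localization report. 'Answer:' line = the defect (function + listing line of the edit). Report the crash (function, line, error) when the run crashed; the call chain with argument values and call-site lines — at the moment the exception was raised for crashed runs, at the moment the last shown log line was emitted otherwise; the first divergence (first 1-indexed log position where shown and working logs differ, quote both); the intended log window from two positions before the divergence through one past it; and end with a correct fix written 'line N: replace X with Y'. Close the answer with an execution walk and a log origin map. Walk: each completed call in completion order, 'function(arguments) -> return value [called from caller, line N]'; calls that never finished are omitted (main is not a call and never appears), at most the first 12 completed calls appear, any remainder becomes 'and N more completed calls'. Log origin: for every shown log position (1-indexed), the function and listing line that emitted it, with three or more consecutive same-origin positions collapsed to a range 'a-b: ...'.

Answer: the defect is in main at line 27.
The tell: The logs agree in full; only the final output differs.
Call chain: main.
First divergence: there is none — every log position agrees.
Execution walk:
  process_batch([1, 4, 12, 11]) -> 28  [called from split_margin, line 16]
  tally_events(0, 6) -> 6  [called from tally_events, line 5]
  tally_events(2, 4) -> 6  [called from tally_events, line 5]
  tally_events(4, 0) -> 6  [called from split_margin, line 18]
  split_margin([1, 4, 12, 11]) -> 6  [called from main, line 24]
Log origins:
  1: emitted by main (line 23)
  2: emitted by split_margin (line 15)
  3: emitted by process_batch (line 8)
  4: emitted by tally_events (line 4)
  5: emitted by tally_events (line 4)
  6: emitted by main (line 25)
A correct fix: line 27: replace `acc` with `seed_v`.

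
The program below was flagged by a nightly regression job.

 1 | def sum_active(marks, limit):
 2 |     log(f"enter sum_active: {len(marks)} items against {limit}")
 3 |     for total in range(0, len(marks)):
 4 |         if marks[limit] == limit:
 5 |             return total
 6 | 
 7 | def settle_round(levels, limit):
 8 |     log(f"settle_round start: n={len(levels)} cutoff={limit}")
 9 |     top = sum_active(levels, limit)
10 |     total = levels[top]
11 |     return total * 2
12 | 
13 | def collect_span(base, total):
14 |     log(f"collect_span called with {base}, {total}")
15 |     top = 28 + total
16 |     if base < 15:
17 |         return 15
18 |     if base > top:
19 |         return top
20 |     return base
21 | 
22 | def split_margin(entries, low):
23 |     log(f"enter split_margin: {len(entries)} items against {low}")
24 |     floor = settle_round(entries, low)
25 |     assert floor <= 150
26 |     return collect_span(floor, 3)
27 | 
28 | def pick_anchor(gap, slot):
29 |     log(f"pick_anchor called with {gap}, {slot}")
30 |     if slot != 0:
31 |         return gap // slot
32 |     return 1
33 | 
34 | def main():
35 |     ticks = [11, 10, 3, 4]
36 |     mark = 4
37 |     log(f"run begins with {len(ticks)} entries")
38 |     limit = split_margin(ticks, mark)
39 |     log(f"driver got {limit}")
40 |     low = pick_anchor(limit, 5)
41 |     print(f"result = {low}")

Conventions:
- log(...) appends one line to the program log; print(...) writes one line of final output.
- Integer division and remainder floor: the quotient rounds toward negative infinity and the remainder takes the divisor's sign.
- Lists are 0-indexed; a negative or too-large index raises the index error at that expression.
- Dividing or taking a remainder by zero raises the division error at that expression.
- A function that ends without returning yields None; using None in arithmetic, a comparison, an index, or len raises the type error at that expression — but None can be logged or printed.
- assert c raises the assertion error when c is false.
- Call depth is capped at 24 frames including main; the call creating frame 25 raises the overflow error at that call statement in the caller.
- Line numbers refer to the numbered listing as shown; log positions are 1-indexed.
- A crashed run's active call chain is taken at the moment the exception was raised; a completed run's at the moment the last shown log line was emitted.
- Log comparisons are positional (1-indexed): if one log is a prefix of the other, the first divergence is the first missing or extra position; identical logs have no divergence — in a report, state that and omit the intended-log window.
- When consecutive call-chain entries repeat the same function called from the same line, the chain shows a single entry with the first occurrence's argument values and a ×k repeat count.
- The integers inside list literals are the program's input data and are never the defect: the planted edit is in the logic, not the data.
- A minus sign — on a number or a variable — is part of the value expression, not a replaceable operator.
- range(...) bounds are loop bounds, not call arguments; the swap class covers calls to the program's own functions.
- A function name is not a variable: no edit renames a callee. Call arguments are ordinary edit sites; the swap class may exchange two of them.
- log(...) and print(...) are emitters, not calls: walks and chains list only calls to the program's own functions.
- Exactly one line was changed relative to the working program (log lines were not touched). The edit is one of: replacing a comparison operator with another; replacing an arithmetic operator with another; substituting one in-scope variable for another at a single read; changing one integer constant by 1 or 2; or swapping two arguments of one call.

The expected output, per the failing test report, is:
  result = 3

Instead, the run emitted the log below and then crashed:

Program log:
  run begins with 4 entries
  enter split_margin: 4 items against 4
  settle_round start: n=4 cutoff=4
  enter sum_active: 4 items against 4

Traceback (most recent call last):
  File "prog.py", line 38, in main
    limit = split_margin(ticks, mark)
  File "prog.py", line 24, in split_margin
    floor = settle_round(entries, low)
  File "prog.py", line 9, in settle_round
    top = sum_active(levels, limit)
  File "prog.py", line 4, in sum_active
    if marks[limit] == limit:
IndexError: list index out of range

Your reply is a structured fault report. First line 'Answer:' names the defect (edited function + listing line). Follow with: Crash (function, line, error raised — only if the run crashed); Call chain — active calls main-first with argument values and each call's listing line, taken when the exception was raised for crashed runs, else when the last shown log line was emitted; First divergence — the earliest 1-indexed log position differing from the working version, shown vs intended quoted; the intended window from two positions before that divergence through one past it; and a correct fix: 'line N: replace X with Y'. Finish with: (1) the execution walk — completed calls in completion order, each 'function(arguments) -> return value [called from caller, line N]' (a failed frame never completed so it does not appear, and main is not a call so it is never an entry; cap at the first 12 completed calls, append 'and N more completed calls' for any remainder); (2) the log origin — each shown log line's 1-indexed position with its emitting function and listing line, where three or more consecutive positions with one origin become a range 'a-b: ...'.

Answer: the defect is in sum_active at line 4.
Key fact: The log ends early — 4 lines, where the working version next logs 'collect_span called with 8, 3'.
Crash: sum_active, line 4, IndexError.
Call chain: main -> split_margin([11, 10, 3, 4], 4) (called at line 38) -> settle_round([11, 10, 3, 4], 4) (called at line 24) -> sum_active([11, 10, 3, 4], 4) (called at line 9).
First divergence: position 5 — the faulty run's log ends after 4 lines; the working version continues with 'collect_span called with 8, 3'.
Intended log window:
  3: settle_round start: n=4 cutoff=4
  4: enter sum_active: 4 items against 4
  5: collect_span called with 8, 3
  6: driver got 15
Execution walk:
  (no call completed)
Log origin:
  1 — main, line 37
  2 — split_margin, line 23
  3 — settle_round, line 8
  4 — sum_active, line 2
A correct fix: line 4: replace `marks[limit]` with `marks[total]`.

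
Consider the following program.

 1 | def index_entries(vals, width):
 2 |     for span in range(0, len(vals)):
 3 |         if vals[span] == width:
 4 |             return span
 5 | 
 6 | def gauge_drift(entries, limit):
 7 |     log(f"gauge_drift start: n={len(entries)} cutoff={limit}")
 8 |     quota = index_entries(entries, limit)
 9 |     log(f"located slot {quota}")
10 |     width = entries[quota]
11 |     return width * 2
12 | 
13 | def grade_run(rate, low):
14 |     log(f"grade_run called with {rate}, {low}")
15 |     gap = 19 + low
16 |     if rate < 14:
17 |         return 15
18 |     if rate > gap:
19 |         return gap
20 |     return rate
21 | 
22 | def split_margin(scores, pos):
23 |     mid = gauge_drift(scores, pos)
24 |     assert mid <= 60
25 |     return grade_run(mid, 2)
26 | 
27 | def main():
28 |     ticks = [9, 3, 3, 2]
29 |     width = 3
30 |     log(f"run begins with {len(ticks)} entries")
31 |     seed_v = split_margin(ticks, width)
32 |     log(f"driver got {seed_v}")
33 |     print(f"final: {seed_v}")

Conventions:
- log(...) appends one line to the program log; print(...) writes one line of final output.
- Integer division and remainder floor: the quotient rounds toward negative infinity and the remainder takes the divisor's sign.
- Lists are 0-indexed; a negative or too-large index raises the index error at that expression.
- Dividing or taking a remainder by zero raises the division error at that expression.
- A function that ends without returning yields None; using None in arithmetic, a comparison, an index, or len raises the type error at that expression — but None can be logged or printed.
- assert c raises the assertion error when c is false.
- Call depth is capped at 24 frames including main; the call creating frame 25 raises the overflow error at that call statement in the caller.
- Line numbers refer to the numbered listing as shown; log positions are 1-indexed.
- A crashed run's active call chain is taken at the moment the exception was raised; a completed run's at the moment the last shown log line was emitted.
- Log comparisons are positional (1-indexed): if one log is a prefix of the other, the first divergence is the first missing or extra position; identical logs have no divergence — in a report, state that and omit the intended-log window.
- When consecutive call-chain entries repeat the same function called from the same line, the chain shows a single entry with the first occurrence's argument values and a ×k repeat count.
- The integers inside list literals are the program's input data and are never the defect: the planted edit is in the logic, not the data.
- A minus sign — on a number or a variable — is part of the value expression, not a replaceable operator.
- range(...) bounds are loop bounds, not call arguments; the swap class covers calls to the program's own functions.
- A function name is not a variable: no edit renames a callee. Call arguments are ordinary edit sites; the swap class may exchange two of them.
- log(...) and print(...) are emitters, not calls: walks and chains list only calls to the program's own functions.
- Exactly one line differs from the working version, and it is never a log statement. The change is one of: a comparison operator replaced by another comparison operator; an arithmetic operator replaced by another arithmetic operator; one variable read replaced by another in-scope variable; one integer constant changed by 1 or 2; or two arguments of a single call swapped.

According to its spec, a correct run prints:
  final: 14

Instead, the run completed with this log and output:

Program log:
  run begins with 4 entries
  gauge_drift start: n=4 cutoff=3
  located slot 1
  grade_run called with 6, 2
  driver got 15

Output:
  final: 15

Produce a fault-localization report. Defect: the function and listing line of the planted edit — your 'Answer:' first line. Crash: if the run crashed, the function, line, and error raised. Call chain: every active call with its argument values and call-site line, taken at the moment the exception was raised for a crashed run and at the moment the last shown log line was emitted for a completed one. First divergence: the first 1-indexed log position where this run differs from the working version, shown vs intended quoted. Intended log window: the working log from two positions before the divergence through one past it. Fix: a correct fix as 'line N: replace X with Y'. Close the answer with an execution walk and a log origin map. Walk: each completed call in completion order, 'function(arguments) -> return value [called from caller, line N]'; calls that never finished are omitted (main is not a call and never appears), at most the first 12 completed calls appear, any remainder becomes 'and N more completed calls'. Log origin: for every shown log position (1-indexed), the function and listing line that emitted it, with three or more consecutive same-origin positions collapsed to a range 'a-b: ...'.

Answer: the defect is in grade_run at line 17.
Key fact: Position 5 is the first bad log line: 'driver got 15' should read 'driver got 14'.
Call chain: main.
First divergence: position 5 — the shown line 'driver got 15' should read 'driver got 14'.
Intended log window:
  3: located slot 1
  4: grade_run called with 6, 2
  5: driver got 14
Execution walk:
  index_entries([9, 3, 3, 2], 3) -> 1  [called from gauge_drift, line 8]
  gauge_drift([9, 3, 3, 2], 3) -> 6  [called from split_margin, line 23]
  grade_run(6, 2) -> 15  [called from split_margin, line 25]
  split_margin([9, 3, 3, 2], 3) -> 15  [called from main, line 31]
Log line origins:
  1: emitted by main (line 30)
  2: emitted by gauge_drift (line 7)
  3: emitted by gauge_drift (line 9)
  4: emitted by grade_run (line 14)
  5: emitted by main (line 32)
A correct fix: line 17: replace `15` with `14`.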